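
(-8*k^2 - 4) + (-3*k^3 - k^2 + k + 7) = -3*k^3 - 9*k^2 + k + 3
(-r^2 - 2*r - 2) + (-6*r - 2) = -r^2 - 8*r - 4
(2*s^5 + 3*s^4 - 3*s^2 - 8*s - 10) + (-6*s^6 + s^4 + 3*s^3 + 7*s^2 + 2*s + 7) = -6*s^6 + 2*s^5 + 4*s^4 + 3*s^3 + 4*s^2 - 6*s - 3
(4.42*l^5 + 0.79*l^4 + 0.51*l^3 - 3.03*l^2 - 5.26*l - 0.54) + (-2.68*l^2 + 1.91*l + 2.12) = 4.42*l^5 + 0.79*l^4 + 0.51*l^3 - 5.71*l^2 - 3.35*l + 1.58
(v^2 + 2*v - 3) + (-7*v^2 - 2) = -6*v^2 + 2*v - 5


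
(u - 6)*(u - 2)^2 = u^3 - 10*u^2 + 28*u - 24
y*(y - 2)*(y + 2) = y^3 - 4*y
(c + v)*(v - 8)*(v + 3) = c*v^2 - 5*c*v - 24*c + v^3 - 5*v^2 - 24*v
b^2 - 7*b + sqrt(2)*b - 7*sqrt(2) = (b - 7)*(b + sqrt(2))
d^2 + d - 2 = (d - 1)*(d + 2)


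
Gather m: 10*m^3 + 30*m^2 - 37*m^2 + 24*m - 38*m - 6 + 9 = 10*m^3 - 7*m^2 - 14*m + 3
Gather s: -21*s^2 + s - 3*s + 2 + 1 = -21*s^2 - 2*s + 3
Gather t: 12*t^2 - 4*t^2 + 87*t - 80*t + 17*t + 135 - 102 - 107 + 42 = 8*t^2 + 24*t - 32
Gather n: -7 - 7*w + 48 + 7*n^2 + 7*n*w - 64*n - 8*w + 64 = 7*n^2 + n*(7*w - 64) - 15*w + 105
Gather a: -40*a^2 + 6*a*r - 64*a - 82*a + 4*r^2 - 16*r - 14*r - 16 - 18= -40*a^2 + a*(6*r - 146) + 4*r^2 - 30*r - 34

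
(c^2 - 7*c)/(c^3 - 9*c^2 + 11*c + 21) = c/(c^2 - 2*c - 3)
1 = 1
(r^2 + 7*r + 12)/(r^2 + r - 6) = (r + 4)/(r - 2)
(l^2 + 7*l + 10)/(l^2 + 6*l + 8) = (l + 5)/(l + 4)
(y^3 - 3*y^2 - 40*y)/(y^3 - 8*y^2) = (y + 5)/y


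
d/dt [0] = 0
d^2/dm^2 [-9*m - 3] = 0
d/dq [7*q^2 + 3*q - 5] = 14*q + 3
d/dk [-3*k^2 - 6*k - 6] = -6*k - 6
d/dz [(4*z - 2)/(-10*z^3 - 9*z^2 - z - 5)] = 2*(40*z^3 - 12*z^2 - 18*z - 11)/(100*z^6 + 180*z^5 + 101*z^4 + 118*z^3 + 91*z^2 + 10*z + 25)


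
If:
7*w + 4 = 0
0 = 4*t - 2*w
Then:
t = -2/7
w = -4/7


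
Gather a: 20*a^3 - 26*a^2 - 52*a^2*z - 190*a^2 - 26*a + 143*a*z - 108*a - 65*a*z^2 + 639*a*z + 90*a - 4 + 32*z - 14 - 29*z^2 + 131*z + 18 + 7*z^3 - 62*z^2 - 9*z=20*a^3 + a^2*(-52*z - 216) + a*(-65*z^2 + 782*z - 44) + 7*z^3 - 91*z^2 + 154*z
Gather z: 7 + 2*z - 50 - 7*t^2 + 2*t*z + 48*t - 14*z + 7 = -7*t^2 + 48*t + z*(2*t - 12) - 36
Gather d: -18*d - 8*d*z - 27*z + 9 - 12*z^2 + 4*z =d*(-8*z - 18) - 12*z^2 - 23*z + 9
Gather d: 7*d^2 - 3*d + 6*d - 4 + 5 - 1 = 7*d^2 + 3*d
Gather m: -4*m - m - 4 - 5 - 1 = -5*m - 10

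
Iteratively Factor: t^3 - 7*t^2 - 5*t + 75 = (t - 5)*(t^2 - 2*t - 15) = (t - 5)*(t + 3)*(t - 5)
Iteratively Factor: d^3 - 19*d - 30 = (d + 2)*(d^2 - 2*d - 15) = (d + 2)*(d + 3)*(d - 5)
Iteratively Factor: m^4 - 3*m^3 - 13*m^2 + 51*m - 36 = (m + 4)*(m^3 - 7*m^2 + 15*m - 9) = (m - 3)*(m + 4)*(m^2 - 4*m + 3) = (m - 3)^2*(m + 4)*(m - 1)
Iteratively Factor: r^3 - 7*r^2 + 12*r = (r)*(r^2 - 7*r + 12) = r*(r - 4)*(r - 3)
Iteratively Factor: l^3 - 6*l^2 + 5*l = (l)*(l^2 - 6*l + 5) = l*(l - 1)*(l - 5)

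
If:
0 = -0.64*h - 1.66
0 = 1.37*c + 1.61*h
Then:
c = 3.05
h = -2.59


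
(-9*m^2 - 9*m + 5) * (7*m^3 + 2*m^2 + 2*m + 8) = -63*m^5 - 81*m^4 - m^3 - 80*m^2 - 62*m + 40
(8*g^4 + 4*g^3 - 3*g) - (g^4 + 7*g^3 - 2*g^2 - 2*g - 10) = 7*g^4 - 3*g^3 + 2*g^2 - g + 10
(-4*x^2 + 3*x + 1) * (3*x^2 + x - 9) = -12*x^4 + 5*x^3 + 42*x^2 - 26*x - 9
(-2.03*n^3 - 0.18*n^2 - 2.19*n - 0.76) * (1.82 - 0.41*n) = 0.8323*n^4 - 3.6208*n^3 + 0.5703*n^2 - 3.6742*n - 1.3832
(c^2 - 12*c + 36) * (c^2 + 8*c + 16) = c^4 - 4*c^3 - 44*c^2 + 96*c + 576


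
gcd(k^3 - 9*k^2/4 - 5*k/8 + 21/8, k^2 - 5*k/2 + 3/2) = k - 3/2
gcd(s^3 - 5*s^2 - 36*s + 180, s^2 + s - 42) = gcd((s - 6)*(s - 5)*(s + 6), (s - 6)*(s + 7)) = s - 6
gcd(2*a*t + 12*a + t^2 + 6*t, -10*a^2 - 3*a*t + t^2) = 2*a + t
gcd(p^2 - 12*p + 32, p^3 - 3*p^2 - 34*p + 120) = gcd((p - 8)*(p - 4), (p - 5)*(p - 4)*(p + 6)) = p - 4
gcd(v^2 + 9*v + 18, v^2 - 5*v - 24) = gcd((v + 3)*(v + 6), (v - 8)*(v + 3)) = v + 3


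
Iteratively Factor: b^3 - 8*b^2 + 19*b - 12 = (b - 4)*(b^2 - 4*b + 3) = (b - 4)*(b - 3)*(b - 1)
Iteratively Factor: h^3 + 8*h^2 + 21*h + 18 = (h + 2)*(h^2 + 6*h + 9) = (h + 2)*(h + 3)*(h + 3)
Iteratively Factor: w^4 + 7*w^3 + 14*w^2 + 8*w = (w + 1)*(w^3 + 6*w^2 + 8*w) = (w + 1)*(w + 2)*(w^2 + 4*w) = w*(w + 1)*(w + 2)*(w + 4)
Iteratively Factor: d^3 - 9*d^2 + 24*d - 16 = (d - 1)*(d^2 - 8*d + 16) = (d - 4)*(d - 1)*(d - 4)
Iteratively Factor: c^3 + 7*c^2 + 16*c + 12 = (c + 3)*(c^2 + 4*c + 4) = (c + 2)*(c + 3)*(c + 2)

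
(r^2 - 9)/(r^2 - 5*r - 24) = (r - 3)/(r - 8)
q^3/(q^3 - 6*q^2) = q/(q - 6)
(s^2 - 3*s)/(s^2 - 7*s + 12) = s/(s - 4)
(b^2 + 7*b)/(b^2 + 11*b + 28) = b/(b + 4)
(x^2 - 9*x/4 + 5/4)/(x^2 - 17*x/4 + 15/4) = (x - 1)/(x - 3)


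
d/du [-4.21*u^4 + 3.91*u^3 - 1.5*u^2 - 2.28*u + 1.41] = -16.84*u^3 + 11.73*u^2 - 3.0*u - 2.28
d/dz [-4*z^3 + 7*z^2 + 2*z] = -12*z^2 + 14*z + 2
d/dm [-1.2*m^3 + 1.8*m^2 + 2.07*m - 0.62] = -3.6*m^2 + 3.6*m + 2.07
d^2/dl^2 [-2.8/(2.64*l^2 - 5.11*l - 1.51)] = (-39.02976*l^2 + 75.54624*l + 2.8*(5.28*l - 5.11)*(10.56*l - 10.22) + 22.32384)/(-2.64*l^2 + 5.11*l + 1.51)^3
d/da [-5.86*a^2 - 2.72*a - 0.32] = -11.72*a - 2.72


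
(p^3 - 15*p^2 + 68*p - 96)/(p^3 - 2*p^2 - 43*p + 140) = (p^2 - 11*p + 24)/(p^2 + 2*p - 35)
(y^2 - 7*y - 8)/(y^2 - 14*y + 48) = (y + 1)/(y - 6)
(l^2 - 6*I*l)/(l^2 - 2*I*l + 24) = l/(l + 4*I)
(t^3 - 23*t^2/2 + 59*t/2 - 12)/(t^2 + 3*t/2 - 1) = (t^2 - 11*t + 24)/(t + 2)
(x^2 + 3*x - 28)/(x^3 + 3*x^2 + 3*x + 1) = (x^2 + 3*x - 28)/(x^3 + 3*x^2 + 3*x + 1)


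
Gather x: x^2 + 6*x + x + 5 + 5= x^2 + 7*x + 10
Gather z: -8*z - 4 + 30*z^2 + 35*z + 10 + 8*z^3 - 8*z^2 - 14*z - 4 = 8*z^3 + 22*z^2 + 13*z + 2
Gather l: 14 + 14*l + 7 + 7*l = 21*l + 21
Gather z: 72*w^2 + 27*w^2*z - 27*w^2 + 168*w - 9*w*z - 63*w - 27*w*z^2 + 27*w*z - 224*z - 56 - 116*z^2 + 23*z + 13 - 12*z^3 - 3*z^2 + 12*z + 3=45*w^2 + 105*w - 12*z^3 + z^2*(-27*w - 119) + z*(27*w^2 + 18*w - 189) - 40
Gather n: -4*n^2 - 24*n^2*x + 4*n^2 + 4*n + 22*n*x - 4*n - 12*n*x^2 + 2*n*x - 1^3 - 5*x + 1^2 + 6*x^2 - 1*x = -24*n^2*x + n*(-12*x^2 + 24*x) + 6*x^2 - 6*x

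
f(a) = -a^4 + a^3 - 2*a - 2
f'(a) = -4*a^3 + 3*a^2 - 2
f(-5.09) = -794.92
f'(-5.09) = 603.21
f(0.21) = -2.41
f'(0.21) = -1.90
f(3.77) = -157.96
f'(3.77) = -173.69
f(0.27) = -2.53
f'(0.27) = -1.86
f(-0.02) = -1.96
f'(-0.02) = -2.00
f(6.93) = -1989.44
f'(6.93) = -1189.18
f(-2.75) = -74.49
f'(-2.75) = 103.88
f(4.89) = -466.64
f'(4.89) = -397.98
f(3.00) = -62.00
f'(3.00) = -83.00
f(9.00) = -5852.00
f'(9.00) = -2675.00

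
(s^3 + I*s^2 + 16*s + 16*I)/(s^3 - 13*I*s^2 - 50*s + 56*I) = (s^2 + 5*I*s - 4)/(s^2 - 9*I*s - 14)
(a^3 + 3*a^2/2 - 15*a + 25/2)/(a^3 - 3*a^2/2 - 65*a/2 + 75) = (a^2 + 4*a - 5)/(a^2 + a - 30)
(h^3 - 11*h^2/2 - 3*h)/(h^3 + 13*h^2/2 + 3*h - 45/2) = h*(2*h^2 - 11*h - 6)/(2*h^3 + 13*h^2 + 6*h - 45)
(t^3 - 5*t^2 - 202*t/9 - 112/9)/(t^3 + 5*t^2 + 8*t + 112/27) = 3*(3*t^2 - 22*t - 16)/(9*t^2 + 24*t + 16)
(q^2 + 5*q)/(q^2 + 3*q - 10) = q/(q - 2)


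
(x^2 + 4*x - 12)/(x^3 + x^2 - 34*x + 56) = (x + 6)/(x^2 + 3*x - 28)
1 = 1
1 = 1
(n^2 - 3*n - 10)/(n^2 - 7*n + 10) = (n + 2)/(n - 2)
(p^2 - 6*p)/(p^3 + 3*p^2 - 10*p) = (p - 6)/(p^2 + 3*p - 10)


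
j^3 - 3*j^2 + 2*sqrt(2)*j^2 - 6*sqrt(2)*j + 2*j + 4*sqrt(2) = (j - 2)*(j - 1)*(j + 2*sqrt(2))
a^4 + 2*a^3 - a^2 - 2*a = a*(a - 1)*(a + 1)*(a + 2)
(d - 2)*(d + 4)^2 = d^3 + 6*d^2 - 32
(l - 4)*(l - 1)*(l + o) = l^3 + l^2*o - 5*l^2 - 5*l*o + 4*l + 4*o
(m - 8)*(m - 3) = m^2 - 11*m + 24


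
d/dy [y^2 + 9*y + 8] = 2*y + 9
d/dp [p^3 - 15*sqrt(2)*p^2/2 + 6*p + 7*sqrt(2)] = 3*p^2 - 15*sqrt(2)*p + 6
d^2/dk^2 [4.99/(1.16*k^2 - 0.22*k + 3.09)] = (-13.429088*k^2 + 2.546896*k + 4.99*(2.32*k - 0.22)*(4.64*k - 0.44) - 35.772312)/(1.16*k^2 - 0.22*k + 3.09)^3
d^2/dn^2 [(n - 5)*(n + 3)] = 2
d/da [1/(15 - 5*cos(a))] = -sin(a)/(5*(cos(a) - 3)^2)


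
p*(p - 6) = p^2 - 6*p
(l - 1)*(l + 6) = l^2 + 5*l - 6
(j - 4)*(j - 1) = j^2 - 5*j + 4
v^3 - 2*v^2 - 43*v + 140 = (v - 5)*(v - 4)*(v + 7)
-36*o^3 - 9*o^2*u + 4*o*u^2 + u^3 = (-3*o + u)*(3*o + u)*(4*o + u)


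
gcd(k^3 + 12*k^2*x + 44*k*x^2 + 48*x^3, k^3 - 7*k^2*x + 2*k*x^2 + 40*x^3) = k + 2*x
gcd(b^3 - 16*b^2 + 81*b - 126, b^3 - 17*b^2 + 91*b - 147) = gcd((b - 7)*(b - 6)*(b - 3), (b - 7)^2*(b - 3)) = b^2 - 10*b + 21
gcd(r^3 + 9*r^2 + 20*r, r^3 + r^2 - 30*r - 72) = r + 4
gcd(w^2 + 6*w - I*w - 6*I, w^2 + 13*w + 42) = w + 6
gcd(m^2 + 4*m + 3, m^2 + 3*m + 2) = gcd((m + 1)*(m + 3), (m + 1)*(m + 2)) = m + 1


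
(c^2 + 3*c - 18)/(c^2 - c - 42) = (c - 3)/(c - 7)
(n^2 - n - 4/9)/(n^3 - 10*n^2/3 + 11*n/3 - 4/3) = (n + 1/3)/(n^2 - 2*n + 1)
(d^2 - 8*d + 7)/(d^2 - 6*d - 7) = (d - 1)/(d + 1)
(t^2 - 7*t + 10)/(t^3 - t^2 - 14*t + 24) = (t - 5)/(t^2 + t - 12)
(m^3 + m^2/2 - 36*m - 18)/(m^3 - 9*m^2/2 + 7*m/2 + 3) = (m^2 - 36)/(m^2 - 5*m + 6)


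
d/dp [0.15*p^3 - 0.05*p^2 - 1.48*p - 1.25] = 0.45*p^2 - 0.1*p - 1.48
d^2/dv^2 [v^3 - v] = 6*v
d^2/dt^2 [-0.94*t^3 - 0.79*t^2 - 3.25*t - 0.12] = -5.64*t - 1.58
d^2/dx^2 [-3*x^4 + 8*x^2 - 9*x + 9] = 16 - 36*x^2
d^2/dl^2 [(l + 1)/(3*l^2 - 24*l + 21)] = 2*((7 - 3*l)*(l^2 - 8*l + 7) + 4*(l - 4)^2*(l + 1))/(3*(l^2 - 8*l + 7)^3)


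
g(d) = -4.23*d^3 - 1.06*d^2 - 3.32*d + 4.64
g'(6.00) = -472.88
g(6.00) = -967.12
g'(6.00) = -472.88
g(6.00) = -967.12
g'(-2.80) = -96.87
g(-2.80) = 98.48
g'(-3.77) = -175.69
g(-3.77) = 228.75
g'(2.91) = -116.95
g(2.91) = -118.23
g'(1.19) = -23.81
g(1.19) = -7.94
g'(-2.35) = -68.42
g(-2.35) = 61.48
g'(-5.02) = -312.47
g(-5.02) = 529.71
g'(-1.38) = -24.56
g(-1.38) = 18.32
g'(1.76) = -46.36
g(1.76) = -27.55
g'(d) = -12.69*d^2 - 2.12*d - 3.32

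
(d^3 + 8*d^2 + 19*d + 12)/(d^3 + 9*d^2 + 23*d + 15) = (d + 4)/(d + 5)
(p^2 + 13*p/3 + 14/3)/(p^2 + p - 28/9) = 3*(p + 2)/(3*p - 4)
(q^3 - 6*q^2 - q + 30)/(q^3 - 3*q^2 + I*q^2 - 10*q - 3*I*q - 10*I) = (q - 3)/(q + I)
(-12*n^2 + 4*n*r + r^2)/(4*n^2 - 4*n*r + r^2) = (6*n + r)/(-2*n + r)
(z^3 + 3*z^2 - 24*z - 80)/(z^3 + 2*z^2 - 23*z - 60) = (z + 4)/(z + 3)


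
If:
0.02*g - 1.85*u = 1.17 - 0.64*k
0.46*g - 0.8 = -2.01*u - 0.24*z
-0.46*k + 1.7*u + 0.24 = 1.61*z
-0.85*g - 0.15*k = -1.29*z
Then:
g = -1.01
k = 3.76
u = 0.66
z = -0.23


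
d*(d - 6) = d^2 - 6*d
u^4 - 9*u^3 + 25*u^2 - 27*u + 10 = (u - 5)*(u - 2)*(u - 1)^2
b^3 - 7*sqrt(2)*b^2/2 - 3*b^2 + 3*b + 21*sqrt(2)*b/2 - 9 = (b - 3)*(b - 3*sqrt(2))*(b - sqrt(2)/2)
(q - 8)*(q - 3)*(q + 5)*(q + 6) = q^4 - 67*q^2 - 66*q + 720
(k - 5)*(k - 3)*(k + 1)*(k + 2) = k^4 - 5*k^3 - 7*k^2 + 29*k + 30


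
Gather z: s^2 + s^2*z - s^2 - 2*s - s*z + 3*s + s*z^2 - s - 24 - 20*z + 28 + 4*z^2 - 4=z^2*(s + 4) + z*(s^2 - s - 20)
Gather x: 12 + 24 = 36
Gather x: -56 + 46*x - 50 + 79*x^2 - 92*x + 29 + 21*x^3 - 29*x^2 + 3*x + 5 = 21*x^3 + 50*x^2 - 43*x - 72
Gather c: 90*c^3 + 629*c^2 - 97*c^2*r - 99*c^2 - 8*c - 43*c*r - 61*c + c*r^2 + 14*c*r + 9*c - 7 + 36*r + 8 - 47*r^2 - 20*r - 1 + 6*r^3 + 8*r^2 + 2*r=90*c^3 + c^2*(530 - 97*r) + c*(r^2 - 29*r - 60) + 6*r^3 - 39*r^2 + 18*r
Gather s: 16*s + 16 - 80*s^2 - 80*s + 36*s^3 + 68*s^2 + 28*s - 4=36*s^3 - 12*s^2 - 36*s + 12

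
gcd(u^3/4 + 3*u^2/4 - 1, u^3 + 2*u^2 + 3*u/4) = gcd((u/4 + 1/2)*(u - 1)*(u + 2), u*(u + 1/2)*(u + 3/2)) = 1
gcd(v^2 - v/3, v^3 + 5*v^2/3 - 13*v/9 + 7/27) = v - 1/3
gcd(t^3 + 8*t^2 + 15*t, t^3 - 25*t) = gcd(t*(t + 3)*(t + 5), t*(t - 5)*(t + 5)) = t^2 + 5*t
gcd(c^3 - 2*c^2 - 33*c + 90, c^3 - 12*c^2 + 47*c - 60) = c^2 - 8*c + 15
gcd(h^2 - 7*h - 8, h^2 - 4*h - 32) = h - 8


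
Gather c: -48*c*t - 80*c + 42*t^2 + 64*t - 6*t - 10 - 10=c*(-48*t - 80) + 42*t^2 + 58*t - 20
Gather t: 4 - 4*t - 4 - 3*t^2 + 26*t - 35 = -3*t^2 + 22*t - 35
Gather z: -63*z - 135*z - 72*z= -270*z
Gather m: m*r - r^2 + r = m*r - r^2 + r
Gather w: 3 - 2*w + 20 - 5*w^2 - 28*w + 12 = -5*w^2 - 30*w + 35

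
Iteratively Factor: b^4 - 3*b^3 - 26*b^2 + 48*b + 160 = (b + 4)*(b^3 - 7*b^2 + 2*b + 40) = (b + 2)*(b + 4)*(b^2 - 9*b + 20) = (b - 4)*(b + 2)*(b + 4)*(b - 5)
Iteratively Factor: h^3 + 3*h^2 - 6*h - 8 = (h + 4)*(h^2 - h - 2) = (h + 1)*(h + 4)*(h - 2)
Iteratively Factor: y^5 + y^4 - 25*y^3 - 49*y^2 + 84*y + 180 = (y + 2)*(y^4 - y^3 - 23*y^2 - 3*y + 90) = (y + 2)*(y + 3)*(y^3 - 4*y^2 - 11*y + 30) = (y - 5)*(y + 2)*(y + 3)*(y^2 + y - 6) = (y - 5)*(y + 2)*(y + 3)^2*(y - 2)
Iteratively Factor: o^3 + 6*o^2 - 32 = (o + 4)*(o^2 + 2*o - 8) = (o - 2)*(o + 4)*(o + 4)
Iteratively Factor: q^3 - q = (q + 1)*(q^2 - q) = q*(q + 1)*(q - 1)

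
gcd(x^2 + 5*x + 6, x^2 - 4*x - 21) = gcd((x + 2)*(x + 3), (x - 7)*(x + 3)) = x + 3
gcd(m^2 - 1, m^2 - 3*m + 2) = m - 1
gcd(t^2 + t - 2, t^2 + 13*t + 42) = 1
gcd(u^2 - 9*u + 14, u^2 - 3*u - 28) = u - 7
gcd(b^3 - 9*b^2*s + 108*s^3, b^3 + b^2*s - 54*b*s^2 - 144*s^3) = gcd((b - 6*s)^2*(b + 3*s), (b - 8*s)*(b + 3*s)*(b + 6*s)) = b + 3*s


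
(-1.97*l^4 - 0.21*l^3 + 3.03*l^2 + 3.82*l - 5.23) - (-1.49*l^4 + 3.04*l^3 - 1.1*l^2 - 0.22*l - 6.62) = -0.48*l^4 - 3.25*l^3 + 4.13*l^2 + 4.04*l + 1.39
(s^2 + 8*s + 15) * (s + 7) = s^3 + 15*s^2 + 71*s + 105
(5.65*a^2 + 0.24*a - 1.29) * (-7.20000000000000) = -40.68*a^2 - 1.728*a + 9.288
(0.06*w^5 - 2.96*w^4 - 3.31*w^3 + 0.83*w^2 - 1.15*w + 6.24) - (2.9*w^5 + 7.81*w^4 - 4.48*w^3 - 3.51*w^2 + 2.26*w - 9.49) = -2.84*w^5 - 10.77*w^4 + 1.17*w^3 + 4.34*w^2 - 3.41*w + 15.73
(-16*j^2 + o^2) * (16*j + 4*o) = -256*j^3 - 64*j^2*o + 16*j*o^2 + 4*o^3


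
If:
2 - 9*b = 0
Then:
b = 2/9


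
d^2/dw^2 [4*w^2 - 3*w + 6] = 8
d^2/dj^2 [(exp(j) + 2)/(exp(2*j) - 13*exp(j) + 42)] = (exp(4*j) + 21*exp(3*j) - 330*exp(2*j) + 548*exp(j) + 2856)*exp(j)/(exp(6*j) - 39*exp(5*j) + 633*exp(4*j) - 5473*exp(3*j) + 26586*exp(2*j) - 68796*exp(j) + 74088)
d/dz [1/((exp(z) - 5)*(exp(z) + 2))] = (3 - 2*exp(z))*exp(z)/(exp(4*z) - 6*exp(3*z) - 11*exp(2*z) + 60*exp(z) + 100)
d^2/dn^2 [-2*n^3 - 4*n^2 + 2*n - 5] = -12*n - 8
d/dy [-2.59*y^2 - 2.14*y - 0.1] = -5.18*y - 2.14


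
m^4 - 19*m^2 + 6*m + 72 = (m - 3)^2*(m + 2)*(m + 4)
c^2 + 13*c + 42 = (c + 6)*(c + 7)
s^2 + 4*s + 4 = (s + 2)^2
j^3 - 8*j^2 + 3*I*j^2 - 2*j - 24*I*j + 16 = (j - 8)*(j + I)*(j + 2*I)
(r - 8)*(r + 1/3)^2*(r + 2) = r^4 - 16*r^3/3 - 179*r^2/9 - 34*r/3 - 16/9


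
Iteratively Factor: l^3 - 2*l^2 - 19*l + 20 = (l + 4)*(l^2 - 6*l + 5) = (l - 5)*(l + 4)*(l - 1)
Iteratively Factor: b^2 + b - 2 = (b - 1)*(b + 2)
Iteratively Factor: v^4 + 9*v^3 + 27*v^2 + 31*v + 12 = (v + 3)*(v^3 + 6*v^2 + 9*v + 4) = (v + 1)*(v + 3)*(v^2 + 5*v + 4) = (v + 1)^2*(v + 3)*(v + 4)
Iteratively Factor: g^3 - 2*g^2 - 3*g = (g - 3)*(g^2 + g) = (g - 3)*(g + 1)*(g)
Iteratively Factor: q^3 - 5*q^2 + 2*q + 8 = (q + 1)*(q^2 - 6*q + 8) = (q - 2)*(q + 1)*(q - 4)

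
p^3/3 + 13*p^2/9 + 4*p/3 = p*(p/3 + 1)*(p + 4/3)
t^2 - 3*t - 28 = (t - 7)*(t + 4)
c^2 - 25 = (c - 5)*(c + 5)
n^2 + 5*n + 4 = (n + 1)*(n + 4)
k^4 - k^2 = k^2*(k - 1)*(k + 1)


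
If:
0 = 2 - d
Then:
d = 2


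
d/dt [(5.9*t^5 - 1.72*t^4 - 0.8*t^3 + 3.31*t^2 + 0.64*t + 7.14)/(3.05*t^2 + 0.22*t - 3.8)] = (53.985*t^6 - 5.3*t^5 - 115.6752*t^4 + 25.792*t^3 + 7.8962*t^2 - 68.71*t - 4.0028)/(9.3025*t^4 + 1.342*t^3 - 23.1316*t^2 - 1.672*t + 14.44)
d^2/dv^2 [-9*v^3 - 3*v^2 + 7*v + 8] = -54*v - 6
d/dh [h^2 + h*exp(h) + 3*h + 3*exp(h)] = h*exp(h) + 2*h + 4*exp(h) + 3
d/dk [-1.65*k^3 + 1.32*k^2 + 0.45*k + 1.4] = -4.95*k^2 + 2.64*k + 0.45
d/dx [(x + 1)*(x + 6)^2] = (x + 6)*(3*x + 8)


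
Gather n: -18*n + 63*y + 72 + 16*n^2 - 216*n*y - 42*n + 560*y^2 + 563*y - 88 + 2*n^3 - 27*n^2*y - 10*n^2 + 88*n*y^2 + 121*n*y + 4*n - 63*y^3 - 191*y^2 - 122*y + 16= 2*n^3 + n^2*(6 - 27*y) + n*(88*y^2 - 95*y - 56) - 63*y^3 + 369*y^2 + 504*y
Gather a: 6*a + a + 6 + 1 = 7*a + 7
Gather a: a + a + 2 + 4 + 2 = 2*a + 8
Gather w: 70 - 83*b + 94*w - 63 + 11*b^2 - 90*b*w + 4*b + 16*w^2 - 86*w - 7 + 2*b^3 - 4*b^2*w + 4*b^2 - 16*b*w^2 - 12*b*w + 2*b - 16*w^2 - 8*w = 2*b^3 + 15*b^2 - 16*b*w^2 - 77*b + w*(-4*b^2 - 102*b)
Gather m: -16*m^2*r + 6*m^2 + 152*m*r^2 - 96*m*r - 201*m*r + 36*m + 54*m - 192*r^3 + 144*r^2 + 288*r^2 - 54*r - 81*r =m^2*(6 - 16*r) + m*(152*r^2 - 297*r + 90) - 192*r^3 + 432*r^2 - 135*r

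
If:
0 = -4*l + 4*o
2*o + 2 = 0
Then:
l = -1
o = -1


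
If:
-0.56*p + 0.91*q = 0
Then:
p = 1.625*q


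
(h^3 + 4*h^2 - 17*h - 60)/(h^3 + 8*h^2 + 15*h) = (h - 4)/h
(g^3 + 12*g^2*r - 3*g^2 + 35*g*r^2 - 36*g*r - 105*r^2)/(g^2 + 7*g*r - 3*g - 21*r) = g + 5*r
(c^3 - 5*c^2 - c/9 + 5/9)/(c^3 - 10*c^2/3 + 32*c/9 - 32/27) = 3*(9*c^3 - 45*c^2 - c + 5)/(27*c^3 - 90*c^2 + 96*c - 32)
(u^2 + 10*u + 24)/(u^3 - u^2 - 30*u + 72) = (u + 4)/(u^2 - 7*u + 12)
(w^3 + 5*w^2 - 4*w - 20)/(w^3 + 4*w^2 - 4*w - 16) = (w + 5)/(w + 4)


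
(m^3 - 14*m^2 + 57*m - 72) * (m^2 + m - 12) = m^5 - 13*m^4 + 31*m^3 + 153*m^2 - 756*m + 864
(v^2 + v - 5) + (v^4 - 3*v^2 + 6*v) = v^4 - 2*v^2 + 7*v - 5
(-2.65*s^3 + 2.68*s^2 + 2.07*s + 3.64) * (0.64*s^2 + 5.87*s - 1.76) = -1.696*s^5 - 13.8403*s^4 + 21.7204*s^3 + 9.7637*s^2 + 17.7236*s - 6.4064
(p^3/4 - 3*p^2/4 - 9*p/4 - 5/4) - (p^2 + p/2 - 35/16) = p^3/4 - 7*p^2/4 - 11*p/4 + 15/16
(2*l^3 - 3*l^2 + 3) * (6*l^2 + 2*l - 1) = 12*l^5 - 14*l^4 - 8*l^3 + 21*l^2 + 6*l - 3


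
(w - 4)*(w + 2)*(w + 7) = w^3 + 5*w^2 - 22*w - 56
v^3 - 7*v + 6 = (v - 2)*(v - 1)*(v + 3)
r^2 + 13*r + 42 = (r + 6)*(r + 7)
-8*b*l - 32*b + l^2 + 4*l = (-8*b + l)*(l + 4)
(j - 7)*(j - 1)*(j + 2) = j^3 - 6*j^2 - 9*j + 14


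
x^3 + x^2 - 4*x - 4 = (x - 2)*(x + 1)*(x + 2)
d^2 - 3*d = d*(d - 3)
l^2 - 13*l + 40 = (l - 8)*(l - 5)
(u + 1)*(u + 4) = u^2 + 5*u + 4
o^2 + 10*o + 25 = (o + 5)^2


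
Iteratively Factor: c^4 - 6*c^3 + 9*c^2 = (c)*(c^3 - 6*c^2 + 9*c) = c^2*(c^2 - 6*c + 9) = c^2*(c - 3)*(c - 3)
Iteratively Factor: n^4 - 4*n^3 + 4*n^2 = (n)*(n^3 - 4*n^2 + 4*n) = n^2*(n^2 - 4*n + 4) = n^2*(n - 2)*(n - 2)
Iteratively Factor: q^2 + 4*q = (q + 4)*(q)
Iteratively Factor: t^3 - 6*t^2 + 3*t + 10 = (t - 5)*(t^2 - t - 2) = (t - 5)*(t + 1)*(t - 2)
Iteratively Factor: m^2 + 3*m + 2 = (m + 2)*(m + 1)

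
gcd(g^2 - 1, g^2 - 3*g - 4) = g + 1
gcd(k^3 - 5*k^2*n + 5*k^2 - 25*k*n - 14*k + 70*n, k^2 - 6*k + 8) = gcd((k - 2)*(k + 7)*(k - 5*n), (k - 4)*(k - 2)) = k - 2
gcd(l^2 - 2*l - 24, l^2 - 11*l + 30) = l - 6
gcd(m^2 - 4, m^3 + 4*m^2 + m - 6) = m + 2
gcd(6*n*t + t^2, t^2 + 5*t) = t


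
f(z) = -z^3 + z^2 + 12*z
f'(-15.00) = -693.00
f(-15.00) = 3420.00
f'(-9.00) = -249.00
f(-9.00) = 702.00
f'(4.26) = -33.92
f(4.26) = -8.04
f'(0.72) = 11.88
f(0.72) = 8.79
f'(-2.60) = -13.48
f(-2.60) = -6.86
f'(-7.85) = -188.57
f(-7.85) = 451.16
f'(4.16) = -31.60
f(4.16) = -4.77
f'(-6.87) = -143.33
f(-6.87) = 289.00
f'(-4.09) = -46.36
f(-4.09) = 36.07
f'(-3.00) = -21.00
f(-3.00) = 0.00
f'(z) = -3*z^2 + 2*z + 12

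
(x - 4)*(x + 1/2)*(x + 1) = x^3 - 5*x^2/2 - 11*x/2 - 2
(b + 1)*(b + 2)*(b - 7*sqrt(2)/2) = b^3 - 7*sqrt(2)*b^2/2 + 3*b^2 - 21*sqrt(2)*b/2 + 2*b - 7*sqrt(2)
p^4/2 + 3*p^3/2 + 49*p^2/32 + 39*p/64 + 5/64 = (p/2 + 1/4)*(p + 1/4)*(p + 1)*(p + 5/4)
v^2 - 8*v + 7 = (v - 7)*(v - 1)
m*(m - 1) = m^2 - m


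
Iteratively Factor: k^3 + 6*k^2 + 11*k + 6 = (k + 1)*(k^2 + 5*k + 6) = (k + 1)*(k + 3)*(k + 2)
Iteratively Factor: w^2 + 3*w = (w + 3)*(w)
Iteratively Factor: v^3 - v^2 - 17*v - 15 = (v + 1)*(v^2 - 2*v - 15) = (v + 1)*(v + 3)*(v - 5)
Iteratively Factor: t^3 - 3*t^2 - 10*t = (t)*(t^2 - 3*t - 10) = t*(t + 2)*(t - 5)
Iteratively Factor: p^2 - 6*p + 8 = (p - 4)*(p - 2)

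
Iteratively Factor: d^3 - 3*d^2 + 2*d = (d - 1)*(d^2 - 2*d) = d*(d - 1)*(d - 2)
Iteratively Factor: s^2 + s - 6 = (s - 2)*(s + 3)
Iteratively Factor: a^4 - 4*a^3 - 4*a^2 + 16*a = (a - 4)*(a^3 - 4*a) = a*(a - 4)*(a^2 - 4) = a*(a - 4)*(a + 2)*(a - 2)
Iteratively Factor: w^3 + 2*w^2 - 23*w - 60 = (w + 3)*(w^2 - w - 20) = (w - 5)*(w + 3)*(w + 4)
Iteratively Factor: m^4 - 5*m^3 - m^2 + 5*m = (m - 5)*(m^3 - m) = m*(m - 5)*(m^2 - 1) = m*(m - 5)*(m - 1)*(m + 1)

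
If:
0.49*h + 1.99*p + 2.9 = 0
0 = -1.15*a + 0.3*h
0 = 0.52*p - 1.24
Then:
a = -4.07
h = -15.60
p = 2.38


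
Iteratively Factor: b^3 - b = (b)*(b^2 - 1) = b*(b + 1)*(b - 1)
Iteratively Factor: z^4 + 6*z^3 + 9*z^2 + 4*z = (z + 1)*(z^3 + 5*z^2 + 4*z) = z*(z + 1)*(z^2 + 5*z + 4) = z*(z + 1)^2*(z + 4)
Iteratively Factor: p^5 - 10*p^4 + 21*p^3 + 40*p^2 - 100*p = (p)*(p^4 - 10*p^3 + 21*p^2 + 40*p - 100) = p*(p + 2)*(p^3 - 12*p^2 + 45*p - 50) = p*(p - 5)*(p + 2)*(p^2 - 7*p + 10) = p*(p - 5)*(p - 2)*(p + 2)*(p - 5)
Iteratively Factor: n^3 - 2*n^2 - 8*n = (n - 4)*(n^2 + 2*n) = n*(n - 4)*(n + 2)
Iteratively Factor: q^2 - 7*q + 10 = (q - 2)*(q - 5)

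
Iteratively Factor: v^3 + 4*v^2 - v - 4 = (v + 1)*(v^2 + 3*v - 4) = (v + 1)*(v + 4)*(v - 1)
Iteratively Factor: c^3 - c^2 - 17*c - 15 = (c + 3)*(c^2 - 4*c - 5) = (c - 5)*(c + 3)*(c + 1)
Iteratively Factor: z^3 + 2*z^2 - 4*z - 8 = (z + 2)*(z^2 - 4) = (z + 2)^2*(z - 2)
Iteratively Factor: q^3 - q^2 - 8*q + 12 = (q + 3)*(q^2 - 4*q + 4) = (q - 2)*(q + 3)*(q - 2)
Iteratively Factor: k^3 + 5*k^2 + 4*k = (k + 1)*(k^2 + 4*k) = k*(k + 1)*(k + 4)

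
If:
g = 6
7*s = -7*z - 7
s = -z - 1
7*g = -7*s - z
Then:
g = 6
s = -41/6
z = 35/6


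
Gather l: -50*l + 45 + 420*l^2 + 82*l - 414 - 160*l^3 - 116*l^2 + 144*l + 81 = -160*l^3 + 304*l^2 + 176*l - 288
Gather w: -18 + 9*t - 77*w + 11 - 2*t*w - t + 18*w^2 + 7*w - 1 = 8*t + 18*w^2 + w*(-2*t - 70) - 8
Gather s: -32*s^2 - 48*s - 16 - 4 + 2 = -32*s^2 - 48*s - 18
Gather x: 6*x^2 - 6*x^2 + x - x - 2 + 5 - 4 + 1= 0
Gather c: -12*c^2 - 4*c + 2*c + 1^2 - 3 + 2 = -12*c^2 - 2*c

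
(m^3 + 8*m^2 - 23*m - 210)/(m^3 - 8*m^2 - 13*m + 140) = (m^2 + 13*m + 42)/(m^2 - 3*m - 28)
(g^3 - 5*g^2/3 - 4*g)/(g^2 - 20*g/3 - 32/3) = g*(g - 3)/(g - 8)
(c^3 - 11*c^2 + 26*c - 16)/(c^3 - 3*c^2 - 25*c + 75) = (c^3 - 11*c^2 + 26*c - 16)/(c^3 - 3*c^2 - 25*c + 75)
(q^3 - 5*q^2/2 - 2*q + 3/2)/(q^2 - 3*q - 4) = (2*q^2 - 7*q + 3)/(2*(q - 4))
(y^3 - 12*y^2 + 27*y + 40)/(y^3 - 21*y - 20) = (y - 8)/(y + 4)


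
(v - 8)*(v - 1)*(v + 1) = v^3 - 8*v^2 - v + 8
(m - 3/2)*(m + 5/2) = m^2 + m - 15/4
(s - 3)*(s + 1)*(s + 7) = s^3 + 5*s^2 - 17*s - 21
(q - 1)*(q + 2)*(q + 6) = q^3 + 7*q^2 + 4*q - 12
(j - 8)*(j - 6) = j^2 - 14*j + 48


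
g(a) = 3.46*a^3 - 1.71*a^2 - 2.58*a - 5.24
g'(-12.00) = 1533.18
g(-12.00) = -6199.40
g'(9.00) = 807.42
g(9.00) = 2355.37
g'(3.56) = 116.80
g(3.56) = 120.01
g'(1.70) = 21.60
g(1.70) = 2.43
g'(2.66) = 61.77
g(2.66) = 40.92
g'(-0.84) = 7.62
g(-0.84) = -6.33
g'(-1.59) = 29.10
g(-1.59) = -19.37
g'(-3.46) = 133.52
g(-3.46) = -160.10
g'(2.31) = 44.91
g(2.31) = 22.32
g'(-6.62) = 474.96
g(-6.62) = -1066.91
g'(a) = 10.38*a^2 - 3.42*a - 2.58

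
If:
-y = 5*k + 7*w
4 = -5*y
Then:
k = 4/25 - 7*w/5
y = -4/5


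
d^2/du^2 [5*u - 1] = 0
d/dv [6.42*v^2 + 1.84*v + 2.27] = 12.84*v + 1.84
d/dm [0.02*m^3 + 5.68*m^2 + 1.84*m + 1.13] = 0.06*m^2 + 11.36*m + 1.84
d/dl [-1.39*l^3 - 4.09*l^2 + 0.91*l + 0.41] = -4.17*l^2 - 8.18*l + 0.91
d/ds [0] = 0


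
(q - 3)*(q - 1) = q^2 - 4*q + 3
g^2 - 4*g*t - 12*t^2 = (g - 6*t)*(g + 2*t)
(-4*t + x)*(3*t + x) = -12*t^2 - t*x + x^2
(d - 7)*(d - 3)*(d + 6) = d^3 - 4*d^2 - 39*d + 126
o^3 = o^3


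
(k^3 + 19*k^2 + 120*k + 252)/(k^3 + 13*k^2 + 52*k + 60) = (k^2 + 13*k + 42)/(k^2 + 7*k + 10)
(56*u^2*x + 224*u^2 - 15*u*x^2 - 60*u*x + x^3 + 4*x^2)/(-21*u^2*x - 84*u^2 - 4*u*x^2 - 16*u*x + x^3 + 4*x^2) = (-8*u + x)/(3*u + x)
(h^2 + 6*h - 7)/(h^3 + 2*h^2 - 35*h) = (h - 1)/(h*(h - 5))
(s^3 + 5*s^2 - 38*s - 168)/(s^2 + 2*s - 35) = (s^2 - 2*s - 24)/(s - 5)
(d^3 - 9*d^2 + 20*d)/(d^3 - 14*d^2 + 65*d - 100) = d/(d - 5)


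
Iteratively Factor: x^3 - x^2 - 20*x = (x + 4)*(x^2 - 5*x) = x*(x + 4)*(x - 5)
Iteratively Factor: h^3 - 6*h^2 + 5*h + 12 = (h + 1)*(h^2 - 7*h + 12) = (h - 4)*(h + 1)*(h - 3)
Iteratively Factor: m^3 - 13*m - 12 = (m - 4)*(m^2 + 4*m + 3) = (m - 4)*(m + 3)*(m + 1)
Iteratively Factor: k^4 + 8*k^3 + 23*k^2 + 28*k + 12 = (k + 2)*(k^3 + 6*k^2 + 11*k + 6) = (k + 1)*(k + 2)*(k^2 + 5*k + 6) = (k + 1)*(k + 2)*(k + 3)*(k + 2)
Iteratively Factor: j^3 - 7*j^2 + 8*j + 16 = (j + 1)*(j^2 - 8*j + 16) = (j - 4)*(j + 1)*(j - 4)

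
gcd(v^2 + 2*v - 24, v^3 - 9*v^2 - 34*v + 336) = v + 6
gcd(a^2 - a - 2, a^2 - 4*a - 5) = a + 1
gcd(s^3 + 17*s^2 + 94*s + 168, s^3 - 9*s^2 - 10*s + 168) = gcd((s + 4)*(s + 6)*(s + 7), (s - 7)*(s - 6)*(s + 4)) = s + 4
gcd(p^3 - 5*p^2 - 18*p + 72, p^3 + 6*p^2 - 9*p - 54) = p - 3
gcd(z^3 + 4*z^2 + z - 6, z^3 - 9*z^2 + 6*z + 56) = z + 2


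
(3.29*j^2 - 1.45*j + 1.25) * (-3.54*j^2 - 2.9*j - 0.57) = -11.6466*j^4 - 4.408*j^3 - 2.0953*j^2 - 2.7985*j - 0.7125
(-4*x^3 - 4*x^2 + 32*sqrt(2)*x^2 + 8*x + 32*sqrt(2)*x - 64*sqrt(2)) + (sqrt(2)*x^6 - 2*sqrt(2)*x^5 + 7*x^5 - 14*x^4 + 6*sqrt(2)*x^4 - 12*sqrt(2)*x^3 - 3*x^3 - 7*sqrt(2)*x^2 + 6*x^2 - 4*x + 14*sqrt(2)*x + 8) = sqrt(2)*x^6 - 2*sqrt(2)*x^5 + 7*x^5 - 14*x^4 + 6*sqrt(2)*x^4 - 12*sqrt(2)*x^3 - 7*x^3 + 2*x^2 + 25*sqrt(2)*x^2 + 4*x + 46*sqrt(2)*x - 64*sqrt(2) + 8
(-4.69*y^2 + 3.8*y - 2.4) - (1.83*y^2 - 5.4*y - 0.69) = -6.52*y^2 + 9.2*y - 1.71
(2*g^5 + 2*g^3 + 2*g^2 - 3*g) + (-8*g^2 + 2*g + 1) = 2*g^5 + 2*g^3 - 6*g^2 - g + 1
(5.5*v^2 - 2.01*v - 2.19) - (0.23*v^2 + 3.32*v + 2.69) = 5.27*v^2 - 5.33*v - 4.88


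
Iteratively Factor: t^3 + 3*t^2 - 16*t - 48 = (t + 3)*(t^2 - 16) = (t - 4)*(t + 3)*(t + 4)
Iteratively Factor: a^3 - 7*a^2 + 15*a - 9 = (a - 3)*(a^2 - 4*a + 3) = (a - 3)*(a - 1)*(a - 3)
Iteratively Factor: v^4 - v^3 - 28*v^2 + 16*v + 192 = (v + 4)*(v^3 - 5*v^2 - 8*v + 48) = (v + 3)*(v + 4)*(v^2 - 8*v + 16) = (v - 4)*(v + 3)*(v + 4)*(v - 4)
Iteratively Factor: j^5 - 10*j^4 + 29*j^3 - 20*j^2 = (j - 1)*(j^4 - 9*j^3 + 20*j^2) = (j - 4)*(j - 1)*(j^3 - 5*j^2) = (j - 5)*(j - 4)*(j - 1)*(j^2) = j*(j - 5)*(j - 4)*(j - 1)*(j)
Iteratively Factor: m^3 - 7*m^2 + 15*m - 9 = (m - 3)*(m^2 - 4*m + 3) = (m - 3)*(m - 1)*(m - 3)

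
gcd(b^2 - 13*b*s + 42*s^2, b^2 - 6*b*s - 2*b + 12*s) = -b + 6*s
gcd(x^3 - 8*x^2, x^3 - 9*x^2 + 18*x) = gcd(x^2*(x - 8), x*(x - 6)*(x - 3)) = x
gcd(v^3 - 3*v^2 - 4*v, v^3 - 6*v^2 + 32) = v - 4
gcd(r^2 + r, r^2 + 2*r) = r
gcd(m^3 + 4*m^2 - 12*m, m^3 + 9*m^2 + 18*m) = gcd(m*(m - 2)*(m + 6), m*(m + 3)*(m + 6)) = m^2 + 6*m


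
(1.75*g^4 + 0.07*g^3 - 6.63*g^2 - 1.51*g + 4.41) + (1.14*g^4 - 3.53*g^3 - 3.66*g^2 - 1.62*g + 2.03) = 2.89*g^4 - 3.46*g^3 - 10.29*g^2 - 3.13*g + 6.44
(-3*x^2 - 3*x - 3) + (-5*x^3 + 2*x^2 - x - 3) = -5*x^3 - x^2 - 4*x - 6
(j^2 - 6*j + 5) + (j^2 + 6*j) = 2*j^2 + 5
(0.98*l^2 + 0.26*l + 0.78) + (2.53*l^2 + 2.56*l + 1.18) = 3.51*l^2 + 2.82*l + 1.96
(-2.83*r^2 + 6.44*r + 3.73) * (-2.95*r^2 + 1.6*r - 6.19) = 8.3485*r^4 - 23.526*r^3 + 16.8182*r^2 - 33.8956*r - 23.0887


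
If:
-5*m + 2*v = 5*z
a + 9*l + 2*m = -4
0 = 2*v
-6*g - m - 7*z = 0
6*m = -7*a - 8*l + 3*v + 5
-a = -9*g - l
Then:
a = 659/525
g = 22/105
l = -331/525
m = 22/105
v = 0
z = -22/105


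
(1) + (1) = 2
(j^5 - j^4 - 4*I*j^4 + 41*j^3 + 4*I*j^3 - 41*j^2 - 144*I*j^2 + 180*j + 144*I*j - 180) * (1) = j^5 - j^4 - 4*I*j^4 + 41*j^3 + 4*I*j^3 - 41*j^2 - 144*I*j^2 + 180*j + 144*I*j - 180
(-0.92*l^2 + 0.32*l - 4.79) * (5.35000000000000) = -4.922*l^2 + 1.712*l - 25.6265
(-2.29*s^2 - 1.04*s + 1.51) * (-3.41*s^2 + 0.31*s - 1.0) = 7.8089*s^4 + 2.8365*s^3 - 3.1815*s^2 + 1.5081*s - 1.51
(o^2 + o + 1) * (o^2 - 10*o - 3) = o^4 - 9*o^3 - 12*o^2 - 13*o - 3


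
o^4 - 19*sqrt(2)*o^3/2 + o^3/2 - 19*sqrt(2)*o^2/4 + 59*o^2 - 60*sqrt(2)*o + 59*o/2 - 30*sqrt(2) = (o + 1/2)*(o - 4*sqrt(2))*(o - 3*sqrt(2))*(o - 5*sqrt(2)/2)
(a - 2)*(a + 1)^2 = a^3 - 3*a - 2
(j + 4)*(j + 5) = j^2 + 9*j + 20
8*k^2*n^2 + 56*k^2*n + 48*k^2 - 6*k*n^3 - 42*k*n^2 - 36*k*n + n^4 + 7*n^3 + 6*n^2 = (-4*k + n)*(-2*k + n)*(n + 1)*(n + 6)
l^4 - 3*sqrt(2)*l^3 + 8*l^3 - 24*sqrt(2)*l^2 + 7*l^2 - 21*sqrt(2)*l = l*(l + 1)*(l + 7)*(l - 3*sqrt(2))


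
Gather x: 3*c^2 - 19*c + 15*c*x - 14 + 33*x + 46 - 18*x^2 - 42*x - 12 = 3*c^2 - 19*c - 18*x^2 + x*(15*c - 9) + 20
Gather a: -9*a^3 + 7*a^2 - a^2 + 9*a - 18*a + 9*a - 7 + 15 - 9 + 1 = -9*a^3 + 6*a^2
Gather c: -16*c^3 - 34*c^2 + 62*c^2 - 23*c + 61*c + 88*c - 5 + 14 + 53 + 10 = -16*c^3 + 28*c^2 + 126*c + 72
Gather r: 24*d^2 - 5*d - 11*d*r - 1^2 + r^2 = 24*d^2 - 11*d*r - 5*d + r^2 - 1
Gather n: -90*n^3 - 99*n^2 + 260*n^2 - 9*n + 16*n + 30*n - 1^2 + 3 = -90*n^3 + 161*n^2 + 37*n + 2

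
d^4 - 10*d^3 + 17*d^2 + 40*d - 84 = (d - 7)*(d - 3)*(d - 2)*(d + 2)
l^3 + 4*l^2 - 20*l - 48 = (l - 4)*(l + 2)*(l + 6)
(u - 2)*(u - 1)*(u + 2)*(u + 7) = u^4 + 6*u^3 - 11*u^2 - 24*u + 28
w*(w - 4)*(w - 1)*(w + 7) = w^4 + 2*w^3 - 31*w^2 + 28*w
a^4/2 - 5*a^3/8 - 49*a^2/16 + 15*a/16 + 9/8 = (a/2 + 1)*(a - 3)*(a - 3/4)*(a + 1/2)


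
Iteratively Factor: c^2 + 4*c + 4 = (c + 2)*(c + 2)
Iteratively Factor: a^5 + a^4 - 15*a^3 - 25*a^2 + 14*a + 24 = (a - 4)*(a^4 + 5*a^3 + 5*a^2 - 5*a - 6) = (a - 4)*(a + 1)*(a^3 + 4*a^2 + a - 6) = (a - 4)*(a + 1)*(a + 3)*(a^2 + a - 2) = (a - 4)*(a + 1)*(a + 2)*(a + 3)*(a - 1)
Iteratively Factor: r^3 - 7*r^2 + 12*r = (r)*(r^2 - 7*r + 12) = r*(r - 3)*(r - 4)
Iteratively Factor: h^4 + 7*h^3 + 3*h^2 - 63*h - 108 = (h - 3)*(h^3 + 10*h^2 + 33*h + 36) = (h - 3)*(h + 4)*(h^2 + 6*h + 9) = (h - 3)*(h + 3)*(h + 4)*(h + 3)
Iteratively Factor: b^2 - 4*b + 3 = (b - 3)*(b - 1)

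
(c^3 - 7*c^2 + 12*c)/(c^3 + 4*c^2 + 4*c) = (c^2 - 7*c + 12)/(c^2 + 4*c + 4)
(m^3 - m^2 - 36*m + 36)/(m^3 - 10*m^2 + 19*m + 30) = (m^2 + 5*m - 6)/(m^2 - 4*m - 5)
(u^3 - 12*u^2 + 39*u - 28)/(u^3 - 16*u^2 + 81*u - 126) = (u^2 - 5*u + 4)/(u^2 - 9*u + 18)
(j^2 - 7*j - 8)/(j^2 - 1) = (j - 8)/(j - 1)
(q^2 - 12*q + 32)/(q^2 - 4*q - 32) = (q - 4)/(q + 4)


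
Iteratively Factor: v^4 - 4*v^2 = (v)*(v^3 - 4*v) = v*(v + 2)*(v^2 - 2*v) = v*(v - 2)*(v + 2)*(v)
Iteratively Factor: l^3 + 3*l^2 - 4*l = (l)*(l^2 + 3*l - 4) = l*(l + 4)*(l - 1)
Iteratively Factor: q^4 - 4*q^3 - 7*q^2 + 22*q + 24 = (q - 4)*(q^3 - 7*q - 6) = (q - 4)*(q - 3)*(q^2 + 3*q + 2) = (q - 4)*(q - 3)*(q + 1)*(q + 2)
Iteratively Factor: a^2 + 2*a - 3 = (a - 1)*(a + 3)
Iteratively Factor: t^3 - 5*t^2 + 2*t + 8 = (t - 4)*(t^2 - t - 2) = (t - 4)*(t + 1)*(t - 2)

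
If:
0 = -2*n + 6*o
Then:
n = 3*o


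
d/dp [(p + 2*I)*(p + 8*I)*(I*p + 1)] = 3*I*p^2 - 18*p - 6*I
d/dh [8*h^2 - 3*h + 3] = 16*h - 3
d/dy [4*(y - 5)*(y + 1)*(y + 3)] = 12*y^2 - 8*y - 68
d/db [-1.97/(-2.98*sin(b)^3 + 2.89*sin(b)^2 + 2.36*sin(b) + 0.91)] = (-17.6118*sin(b)^2 + 11.3866*sin(b) + 4.6492)*cos(b)/(-2.98*sin(b)^3 + 2.89*sin(b)^2 + 2.36*sin(b) + 0.91)^2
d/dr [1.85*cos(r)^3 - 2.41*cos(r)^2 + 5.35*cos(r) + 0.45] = (-5.55*cos(r)^2 + 4.82*cos(r) - 5.35)*sin(r)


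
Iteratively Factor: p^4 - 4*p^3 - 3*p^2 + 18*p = (p + 2)*(p^3 - 6*p^2 + 9*p) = (p - 3)*(p + 2)*(p^2 - 3*p) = p*(p - 3)*(p + 2)*(p - 3)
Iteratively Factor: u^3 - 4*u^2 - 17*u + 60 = (u - 5)*(u^2 + u - 12) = (u - 5)*(u + 4)*(u - 3)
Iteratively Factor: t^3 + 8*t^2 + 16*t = (t + 4)*(t^2 + 4*t) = t*(t + 4)*(t + 4)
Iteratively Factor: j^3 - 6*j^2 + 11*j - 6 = (j - 3)*(j^2 - 3*j + 2) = (j - 3)*(j - 1)*(j - 2)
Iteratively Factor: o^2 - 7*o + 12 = (o - 3)*(o - 4)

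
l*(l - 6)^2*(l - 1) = l^4 - 13*l^3 + 48*l^2 - 36*l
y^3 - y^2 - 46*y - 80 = (y - 8)*(y + 2)*(y + 5)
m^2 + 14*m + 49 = (m + 7)^2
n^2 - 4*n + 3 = (n - 3)*(n - 1)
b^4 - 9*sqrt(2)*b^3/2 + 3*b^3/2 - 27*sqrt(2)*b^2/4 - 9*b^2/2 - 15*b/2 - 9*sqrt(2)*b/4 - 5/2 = (b + 1/2)*(b + 1)*(b - 5*sqrt(2))*(b + sqrt(2)/2)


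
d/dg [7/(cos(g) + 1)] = 7*sin(g)/(cos(g) + 1)^2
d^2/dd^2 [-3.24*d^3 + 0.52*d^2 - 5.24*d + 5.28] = 1.04 - 19.44*d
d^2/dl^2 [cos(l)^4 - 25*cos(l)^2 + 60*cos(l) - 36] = -16*sin(l)^4 - 80*sin(l)^2 - 60*cos(l) + 46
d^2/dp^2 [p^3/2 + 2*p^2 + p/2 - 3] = 3*p + 4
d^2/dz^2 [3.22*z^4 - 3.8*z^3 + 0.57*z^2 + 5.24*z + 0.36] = 38.64*z^2 - 22.8*z + 1.14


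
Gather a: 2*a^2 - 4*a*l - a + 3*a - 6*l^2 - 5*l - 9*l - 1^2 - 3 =2*a^2 + a*(2 - 4*l) - 6*l^2 - 14*l - 4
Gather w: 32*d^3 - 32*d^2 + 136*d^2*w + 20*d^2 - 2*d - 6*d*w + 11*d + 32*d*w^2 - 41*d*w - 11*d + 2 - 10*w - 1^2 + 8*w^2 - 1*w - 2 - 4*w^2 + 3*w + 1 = 32*d^3 - 12*d^2 - 2*d + w^2*(32*d + 4) + w*(136*d^2 - 47*d - 8)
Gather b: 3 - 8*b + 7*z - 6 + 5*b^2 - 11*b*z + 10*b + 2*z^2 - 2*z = 5*b^2 + b*(2 - 11*z) + 2*z^2 + 5*z - 3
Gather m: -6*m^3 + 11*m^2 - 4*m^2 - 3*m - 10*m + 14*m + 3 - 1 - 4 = -6*m^3 + 7*m^2 + m - 2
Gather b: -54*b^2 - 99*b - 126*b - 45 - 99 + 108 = -54*b^2 - 225*b - 36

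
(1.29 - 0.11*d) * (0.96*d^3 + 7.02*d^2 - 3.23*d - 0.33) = -0.1056*d^4 + 0.4662*d^3 + 9.4111*d^2 - 4.1304*d - 0.4257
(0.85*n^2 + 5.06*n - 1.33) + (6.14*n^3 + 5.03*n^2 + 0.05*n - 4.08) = 6.14*n^3 + 5.88*n^2 + 5.11*n - 5.41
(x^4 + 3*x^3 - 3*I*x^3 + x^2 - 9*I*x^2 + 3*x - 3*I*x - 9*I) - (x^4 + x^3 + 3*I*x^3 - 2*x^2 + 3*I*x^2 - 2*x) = 2*x^3 - 6*I*x^3 + 3*x^2 - 12*I*x^2 + 5*x - 3*I*x - 9*I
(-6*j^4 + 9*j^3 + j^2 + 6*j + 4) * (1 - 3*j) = 18*j^5 - 33*j^4 + 6*j^3 - 17*j^2 - 6*j + 4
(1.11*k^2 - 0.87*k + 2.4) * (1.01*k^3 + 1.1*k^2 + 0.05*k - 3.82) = 1.1211*k^5 + 0.3423*k^4 + 1.5225*k^3 - 1.6437*k^2 + 3.4434*k - 9.168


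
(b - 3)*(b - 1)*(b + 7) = b^3 + 3*b^2 - 25*b + 21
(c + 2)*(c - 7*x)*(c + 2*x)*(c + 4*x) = c^4 - c^3*x + 2*c^3 - 34*c^2*x^2 - 2*c^2*x - 56*c*x^3 - 68*c*x^2 - 112*x^3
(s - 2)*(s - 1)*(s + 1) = s^3 - 2*s^2 - s + 2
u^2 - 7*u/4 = u*(u - 7/4)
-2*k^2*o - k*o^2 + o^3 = o*(-2*k + o)*(k + o)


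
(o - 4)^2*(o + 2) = o^3 - 6*o^2 + 32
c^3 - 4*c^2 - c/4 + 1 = (c - 4)*(c - 1/2)*(c + 1/2)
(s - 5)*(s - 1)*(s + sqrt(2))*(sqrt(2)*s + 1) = sqrt(2)*s^4 - 6*sqrt(2)*s^3 + 3*s^3 - 18*s^2 + 6*sqrt(2)*s^2 - 6*sqrt(2)*s + 15*s + 5*sqrt(2)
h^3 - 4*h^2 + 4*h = h*(h - 2)^2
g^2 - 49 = (g - 7)*(g + 7)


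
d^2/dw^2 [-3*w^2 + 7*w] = -6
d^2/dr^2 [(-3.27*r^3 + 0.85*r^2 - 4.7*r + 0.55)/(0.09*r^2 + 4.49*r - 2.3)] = (2.77555756156289e-17*r^5 - 133.963944*r^3 + 203.69817*r^2 - 108.29367*r - 65.67699)/(0.000729*r^6 + 0.109107*r^5 + 5.387337*r^4 + 84.942269*r^3 - 137.67639*r^2 + 71.2563*r - 12.167)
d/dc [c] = 1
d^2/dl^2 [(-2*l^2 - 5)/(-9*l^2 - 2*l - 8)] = 2*(-36*l^3 + 783*l^2 + 270*l - 212)/(729*l^6 + 486*l^5 + 2052*l^4 + 872*l^3 + 1824*l^2 + 384*l + 512)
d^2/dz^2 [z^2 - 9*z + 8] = 2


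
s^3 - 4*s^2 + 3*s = s*(s - 3)*(s - 1)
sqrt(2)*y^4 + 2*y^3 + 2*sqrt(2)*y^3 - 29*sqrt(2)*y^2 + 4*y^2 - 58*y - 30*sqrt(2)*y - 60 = (y - 5)*(y + 6)*(y + sqrt(2))*(sqrt(2)*y + sqrt(2))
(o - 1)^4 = o^4 - 4*o^3 + 6*o^2 - 4*o + 1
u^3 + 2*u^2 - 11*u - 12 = (u - 3)*(u + 1)*(u + 4)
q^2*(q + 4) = q^3 + 4*q^2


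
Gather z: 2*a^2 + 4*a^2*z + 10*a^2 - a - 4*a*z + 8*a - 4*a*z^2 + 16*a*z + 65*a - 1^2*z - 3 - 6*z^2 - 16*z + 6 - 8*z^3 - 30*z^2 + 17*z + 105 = 12*a^2 + 72*a - 8*z^3 + z^2*(-4*a - 36) + z*(4*a^2 + 12*a) + 108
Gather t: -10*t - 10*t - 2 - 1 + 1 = -20*t - 2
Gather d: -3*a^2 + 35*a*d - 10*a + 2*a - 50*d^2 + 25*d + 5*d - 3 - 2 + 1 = -3*a^2 - 8*a - 50*d^2 + d*(35*a + 30) - 4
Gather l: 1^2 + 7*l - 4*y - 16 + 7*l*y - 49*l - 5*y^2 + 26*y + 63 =l*(7*y - 42) - 5*y^2 + 22*y + 48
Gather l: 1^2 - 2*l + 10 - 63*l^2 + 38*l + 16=-63*l^2 + 36*l + 27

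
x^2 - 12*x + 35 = (x - 7)*(x - 5)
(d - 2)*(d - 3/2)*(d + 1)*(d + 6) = d^4 + 7*d^3/2 - 31*d^2/2 + 18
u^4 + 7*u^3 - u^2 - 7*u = u*(u - 1)*(u + 1)*(u + 7)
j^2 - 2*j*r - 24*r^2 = (j - 6*r)*(j + 4*r)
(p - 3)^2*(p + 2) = p^3 - 4*p^2 - 3*p + 18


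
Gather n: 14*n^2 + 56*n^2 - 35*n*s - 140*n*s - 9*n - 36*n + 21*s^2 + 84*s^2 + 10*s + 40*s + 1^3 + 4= 70*n^2 + n*(-175*s - 45) + 105*s^2 + 50*s + 5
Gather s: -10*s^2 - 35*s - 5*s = -10*s^2 - 40*s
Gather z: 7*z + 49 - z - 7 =6*z + 42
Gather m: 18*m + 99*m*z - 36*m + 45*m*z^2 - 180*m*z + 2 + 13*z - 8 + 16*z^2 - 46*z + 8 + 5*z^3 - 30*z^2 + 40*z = m*(45*z^2 - 81*z - 18) + 5*z^3 - 14*z^2 + 7*z + 2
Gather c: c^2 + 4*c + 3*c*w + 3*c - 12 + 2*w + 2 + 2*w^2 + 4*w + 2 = c^2 + c*(3*w + 7) + 2*w^2 + 6*w - 8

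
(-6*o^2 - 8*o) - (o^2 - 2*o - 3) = -7*o^2 - 6*o + 3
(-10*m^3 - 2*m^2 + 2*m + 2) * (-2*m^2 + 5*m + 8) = 20*m^5 - 46*m^4 - 94*m^3 - 10*m^2 + 26*m + 16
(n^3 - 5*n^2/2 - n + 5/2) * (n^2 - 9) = n^5 - 5*n^4/2 - 10*n^3 + 25*n^2 + 9*n - 45/2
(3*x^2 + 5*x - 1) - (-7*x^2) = 10*x^2 + 5*x - 1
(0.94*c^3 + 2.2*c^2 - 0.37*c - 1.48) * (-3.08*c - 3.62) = -2.8952*c^4 - 10.1788*c^3 - 6.8244*c^2 + 5.8978*c + 5.3576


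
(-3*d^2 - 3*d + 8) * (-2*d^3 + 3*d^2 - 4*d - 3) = 6*d^5 - 3*d^4 - 13*d^3 + 45*d^2 - 23*d - 24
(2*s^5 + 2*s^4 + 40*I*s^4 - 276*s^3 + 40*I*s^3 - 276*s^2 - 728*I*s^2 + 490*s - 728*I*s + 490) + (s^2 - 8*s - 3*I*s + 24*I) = 2*s^5 + 2*s^4 + 40*I*s^4 - 276*s^3 + 40*I*s^3 - 275*s^2 - 728*I*s^2 + 482*s - 731*I*s + 490 + 24*I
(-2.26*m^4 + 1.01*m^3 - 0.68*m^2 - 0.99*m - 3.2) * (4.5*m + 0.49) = -10.17*m^5 + 3.4376*m^4 - 2.5651*m^3 - 4.7882*m^2 - 14.8851*m - 1.568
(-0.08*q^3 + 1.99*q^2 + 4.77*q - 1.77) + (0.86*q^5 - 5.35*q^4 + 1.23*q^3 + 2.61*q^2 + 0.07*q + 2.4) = 0.86*q^5 - 5.35*q^4 + 1.15*q^3 + 4.6*q^2 + 4.84*q + 0.63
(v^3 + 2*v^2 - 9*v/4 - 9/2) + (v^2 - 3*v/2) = v^3 + 3*v^2 - 15*v/4 - 9/2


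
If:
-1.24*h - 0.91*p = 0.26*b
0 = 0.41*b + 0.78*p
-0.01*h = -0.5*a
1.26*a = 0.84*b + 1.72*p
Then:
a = 0.00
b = 0.00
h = 0.00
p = 0.00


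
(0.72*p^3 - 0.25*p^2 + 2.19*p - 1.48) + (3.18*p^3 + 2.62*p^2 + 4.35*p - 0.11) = 3.9*p^3 + 2.37*p^2 + 6.54*p - 1.59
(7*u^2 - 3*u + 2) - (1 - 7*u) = 7*u^2 + 4*u + 1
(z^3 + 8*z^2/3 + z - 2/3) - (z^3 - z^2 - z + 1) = 11*z^2/3 + 2*z - 5/3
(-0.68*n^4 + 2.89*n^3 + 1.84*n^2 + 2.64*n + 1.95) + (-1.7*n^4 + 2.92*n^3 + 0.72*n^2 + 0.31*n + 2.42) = -2.38*n^4 + 5.81*n^3 + 2.56*n^2 + 2.95*n + 4.37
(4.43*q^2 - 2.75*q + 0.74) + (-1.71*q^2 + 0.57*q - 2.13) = 2.72*q^2 - 2.18*q - 1.39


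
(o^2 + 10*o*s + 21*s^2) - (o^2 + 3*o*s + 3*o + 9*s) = 7*o*s - 3*o + 21*s^2 - 9*s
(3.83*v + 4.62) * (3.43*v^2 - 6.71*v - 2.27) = 13.1369*v^3 - 9.8527*v^2 - 39.6943*v - 10.4874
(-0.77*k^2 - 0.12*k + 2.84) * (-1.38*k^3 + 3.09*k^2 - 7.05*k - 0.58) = 1.0626*k^5 - 2.2137*k^4 + 1.1385*k^3 + 10.0682*k^2 - 19.9524*k - 1.6472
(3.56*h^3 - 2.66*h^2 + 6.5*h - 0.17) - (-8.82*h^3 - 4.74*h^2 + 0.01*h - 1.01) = 12.38*h^3 + 2.08*h^2 + 6.49*h + 0.84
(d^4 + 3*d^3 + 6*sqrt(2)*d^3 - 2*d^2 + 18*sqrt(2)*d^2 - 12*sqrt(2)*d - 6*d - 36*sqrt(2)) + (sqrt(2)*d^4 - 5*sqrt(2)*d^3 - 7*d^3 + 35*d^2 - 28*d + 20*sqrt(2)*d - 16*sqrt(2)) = d^4 + sqrt(2)*d^4 - 4*d^3 + sqrt(2)*d^3 + 18*sqrt(2)*d^2 + 33*d^2 - 34*d + 8*sqrt(2)*d - 52*sqrt(2)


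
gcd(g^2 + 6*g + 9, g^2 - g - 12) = g + 3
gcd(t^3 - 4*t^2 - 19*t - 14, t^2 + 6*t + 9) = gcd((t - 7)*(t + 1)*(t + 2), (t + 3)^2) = 1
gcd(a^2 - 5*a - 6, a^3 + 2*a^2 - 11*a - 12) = a + 1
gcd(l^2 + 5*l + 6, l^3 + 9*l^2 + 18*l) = l + 3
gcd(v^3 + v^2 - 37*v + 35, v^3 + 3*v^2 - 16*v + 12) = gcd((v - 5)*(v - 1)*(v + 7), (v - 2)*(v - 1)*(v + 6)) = v - 1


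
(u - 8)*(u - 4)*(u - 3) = u^3 - 15*u^2 + 68*u - 96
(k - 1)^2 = k^2 - 2*k + 1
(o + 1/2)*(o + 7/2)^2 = o^3 + 15*o^2/2 + 63*o/4 + 49/8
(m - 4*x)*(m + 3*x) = m^2 - m*x - 12*x^2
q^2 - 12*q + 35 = (q - 7)*(q - 5)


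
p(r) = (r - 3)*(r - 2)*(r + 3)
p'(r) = (r - 3)*(r - 2) + (r - 3)*(r + 3) + (r - 2)*(r + 3)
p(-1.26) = 24.16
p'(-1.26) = 0.80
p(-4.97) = -109.44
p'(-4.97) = 84.98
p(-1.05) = 24.09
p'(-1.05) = -1.49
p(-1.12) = 24.17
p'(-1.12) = -0.76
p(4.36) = 23.62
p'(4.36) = 30.59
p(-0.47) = 21.68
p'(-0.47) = -6.46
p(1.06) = 7.40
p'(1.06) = -9.87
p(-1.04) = 24.07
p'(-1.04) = -1.60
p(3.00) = 0.00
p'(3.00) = 6.00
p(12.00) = 1350.00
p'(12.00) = 375.00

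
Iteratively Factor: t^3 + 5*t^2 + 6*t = (t)*(t^2 + 5*t + 6) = t*(t + 3)*(t + 2)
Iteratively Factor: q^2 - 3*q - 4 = (q - 4)*(q + 1)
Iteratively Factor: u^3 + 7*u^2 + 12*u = (u + 3)*(u^2 + 4*u) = u*(u + 3)*(u + 4)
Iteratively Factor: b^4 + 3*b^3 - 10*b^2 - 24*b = (b - 3)*(b^3 + 6*b^2 + 8*b) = (b - 3)*(b + 2)*(b^2 + 4*b) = (b - 3)*(b + 2)*(b + 4)*(b)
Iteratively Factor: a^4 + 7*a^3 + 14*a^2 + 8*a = (a + 2)*(a^3 + 5*a^2 + 4*a) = a*(a + 2)*(a^2 + 5*a + 4) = a*(a + 2)*(a + 4)*(a + 1)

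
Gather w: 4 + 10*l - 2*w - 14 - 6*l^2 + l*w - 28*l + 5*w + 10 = -6*l^2 - 18*l + w*(l + 3)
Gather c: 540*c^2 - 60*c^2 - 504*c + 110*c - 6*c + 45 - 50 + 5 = 480*c^2 - 400*c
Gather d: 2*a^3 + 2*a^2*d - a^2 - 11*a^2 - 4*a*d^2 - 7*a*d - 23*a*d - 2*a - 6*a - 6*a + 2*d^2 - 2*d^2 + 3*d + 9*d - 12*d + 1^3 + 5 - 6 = 2*a^3 - 12*a^2 - 4*a*d^2 - 14*a + d*(2*a^2 - 30*a)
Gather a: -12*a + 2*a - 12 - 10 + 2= -10*a - 20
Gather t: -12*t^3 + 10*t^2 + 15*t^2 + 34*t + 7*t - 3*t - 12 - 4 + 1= -12*t^3 + 25*t^2 + 38*t - 15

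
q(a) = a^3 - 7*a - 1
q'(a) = 3*a^2 - 7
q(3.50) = 17.38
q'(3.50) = 29.75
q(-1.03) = 5.12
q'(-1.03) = -3.82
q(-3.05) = -8.02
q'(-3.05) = 20.91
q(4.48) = 57.56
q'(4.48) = 53.21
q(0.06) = -1.42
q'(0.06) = -6.99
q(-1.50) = 6.12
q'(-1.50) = -0.25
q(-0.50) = 2.38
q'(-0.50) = -6.25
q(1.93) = -7.32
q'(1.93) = 4.17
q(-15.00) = -3271.00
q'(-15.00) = 668.00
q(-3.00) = -7.00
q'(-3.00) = 20.00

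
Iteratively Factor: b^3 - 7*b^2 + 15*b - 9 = (b - 3)*(b^2 - 4*b + 3) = (b - 3)*(b - 1)*(b - 3)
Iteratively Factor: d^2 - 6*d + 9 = (d - 3)*(d - 3)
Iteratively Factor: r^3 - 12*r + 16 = (r + 4)*(r^2 - 4*r + 4) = (r - 2)*(r + 4)*(r - 2)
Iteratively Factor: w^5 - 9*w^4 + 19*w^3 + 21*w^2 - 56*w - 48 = (w + 1)*(w^4 - 10*w^3 + 29*w^2 - 8*w - 48) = (w + 1)^2*(w^3 - 11*w^2 + 40*w - 48) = (w - 4)*(w + 1)^2*(w^2 - 7*w + 12) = (w - 4)*(w - 3)*(w + 1)^2*(w - 4)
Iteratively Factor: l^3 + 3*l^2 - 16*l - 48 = (l - 4)*(l^2 + 7*l + 12) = (l - 4)*(l + 3)*(l + 4)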